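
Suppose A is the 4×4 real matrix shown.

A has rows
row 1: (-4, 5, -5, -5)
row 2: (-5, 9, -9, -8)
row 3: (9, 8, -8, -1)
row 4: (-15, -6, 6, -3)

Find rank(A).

2

Row reduce to echelon form.
R2 ← R2 − (5/4)·R1: [0, 11/4, -11/4, -7/4]
R3 ← R3 + (9/4)·R1: [0, 77/4, -77/4, -49/4]
R4 ← R4 − (15/4)·R1: [0, -99/4, 99/4, 63/4]
R3 ← R3 − (7)·R2: [0, 0, 0, 0]
R4 ← R4 + (9)·R2: [0, 0, 0, 0]
Echelon form has 2 nonzero rows, so rank(A) = 2.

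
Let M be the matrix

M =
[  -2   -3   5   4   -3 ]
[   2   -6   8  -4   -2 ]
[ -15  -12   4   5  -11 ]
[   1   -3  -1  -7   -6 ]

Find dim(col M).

4

Row reduce to echelon form.
R2 ← R2 + R1: [0, -9, 13, 0, -5]
R3 ← R3 − (15/2)·R1: [0, 21/2, -67/2, -25, 23/2]
R4 ← R4 + (1/2)·R1: [0, -9/2, 3/2, -5, -15/2]
R3 ← R3 + (7/6)·R2: [0, 0, -55/3, -25, 17/3]
R4 ← R4 − (1/2)·R2: [0, 0, -5, -5, -5]
R4 ← R4 − (3/11)·R3: [0, 0, 0, 20/11, -72/11]
Echelon form has 4 nonzero rows, so rank(M) = 4.
The column space has dimension equal to the rank: 4.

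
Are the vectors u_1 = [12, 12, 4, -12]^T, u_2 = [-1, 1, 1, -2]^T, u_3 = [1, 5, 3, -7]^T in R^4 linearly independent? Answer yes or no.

no

Form the matrix with these vectors as rows and row reduce.
R2 ← R2 + (1/12)·R1: [0, 2, 4/3, -3]
R3 ← R3 − (1/12)·R1: [0, 4, 8/3, -6]
R3 ← R3 − (2)·R2: [0, 0, 0, 0]
2 nonzero rows, so the 3 vectors span a space of dimension 2.
Since 2 < 3, the vectors are linearly dependent.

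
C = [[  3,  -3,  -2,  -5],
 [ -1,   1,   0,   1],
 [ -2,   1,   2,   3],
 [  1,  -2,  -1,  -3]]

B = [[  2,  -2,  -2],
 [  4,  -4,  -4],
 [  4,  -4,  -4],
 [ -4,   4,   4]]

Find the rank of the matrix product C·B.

First compute CB:
[[  6,  -6,  -6],
 [ -2,   2,   2],
 [ -4,   4,   4],
 [  2,  -2,  -2]]
Now row reduce the product.
R2 ← R2 + (1/3)·R1: [0, 0, 0]
R3 ← R3 + (2/3)·R1: [0, 0, 0]
R4 ← R4 − (1/3)·R1: [0, 0, 0]
1 nonzero row, so rank(CB) = 1.

1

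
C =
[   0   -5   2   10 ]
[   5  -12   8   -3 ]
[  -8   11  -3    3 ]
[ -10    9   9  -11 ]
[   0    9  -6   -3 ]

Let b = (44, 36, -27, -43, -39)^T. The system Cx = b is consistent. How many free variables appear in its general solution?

0

Row reduce the augmented matrix [C | b].
Swap R1 ↔ R2
R3 ← R3 + (8/5)·R1: [0, -41/5, 49/5, -9/5, 153/5]
R4 ← R4 + (2)·R1: [0, -15, 25, -17, 29]
R3 ← R3 − (41/25)·R2: [0, 0, 163/25, -91/5, -1039/25]
R4 ← R4 − (3)·R2: [0, 0, 19, -47, -103]
R5 ← R5 + (9/5)·R2: [0, 0, -12/5, 15, 201/5]
R4 ← R4 − (475/163)·R3: [0, 0, 0, 984/163, 2952/163]
R5 ← R5 + (60/163)·R3: [0, 0, 0, 1353/163, 4059/163]
R5 ← R5 − (11/8)·R4: [0, 0, 0, 0, 0]
The echelon form has 4 nonzero rows, and every pivot lies in the first 4 columns, so rank(C) = rank([C|b]) = 4.
The system is consistent.
Free variables = (unknowns) − (rank) = 4 − 4 = 0.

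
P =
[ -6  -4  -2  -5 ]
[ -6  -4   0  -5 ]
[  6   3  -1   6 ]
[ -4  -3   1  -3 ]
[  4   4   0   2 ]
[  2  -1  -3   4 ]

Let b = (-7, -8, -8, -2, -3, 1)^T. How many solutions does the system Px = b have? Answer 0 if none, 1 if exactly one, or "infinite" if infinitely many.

0

Row reduce the augmented matrix [P | b].
R2 ← R2 − R1: [0, 0, 2, 0, -1]
R3 ← R3 + R1: [0, -1, -3, 1, -15]
R4 ← R4 − (2/3)·R1: [0, -1/3, 7/3, 1/3, 8/3]
R5 ← R5 + (2/3)·R1: [0, 4/3, -4/3, -4/3, -23/3]
R6 ← R6 + (1/3)·R1: [0, -7/3, -11/3, 7/3, -4/3]
Swap R2 ↔ R3
R4 ← R4 − (1/3)·R2: [0, 0, 10/3, 0, 23/3]
R5 ← R5 + (4/3)·R2: [0, 0, -16/3, 0, -83/3]
R6 ← R6 − (7/3)·R2: [0, 0, 10/3, 0, 101/3]
R4 ← R4 − (5/3)·R3: [0, 0, 0, 0, 28/3]
R5 ← R5 + (8/3)·R3: [0, 0, 0, 0, -91/3]
R6 ← R6 − (5/3)·R3: [0, 0, 0, 0, 106/3]
R5 ← R5 + (13/4)·R4: [0, 0, 0, 0, 0]
R6 ← R6 − (53/14)·R4: [0, 0, 0, 0, 0]
The echelon form has 4 nonzero rows; the last pivot sits in the augmented column, so rank(P) = 3 but rank([P|b]) = 4.
Since the ranks differ, the system is inconsistent.
It has no solutions.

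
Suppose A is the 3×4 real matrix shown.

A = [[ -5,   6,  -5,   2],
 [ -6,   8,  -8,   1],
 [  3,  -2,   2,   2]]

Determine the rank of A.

3

Row reduce to echelon form.
R2 ← R2 − (6/5)·R1: [0, 4/5, -2, -7/5]
R3 ← R3 + (3/5)·R1: [0, 8/5, -1, 16/5]
R3 ← R3 − (2)·R2: [0, 0, 3, 6]
Echelon form has 3 nonzero rows, so rank(A) = 3.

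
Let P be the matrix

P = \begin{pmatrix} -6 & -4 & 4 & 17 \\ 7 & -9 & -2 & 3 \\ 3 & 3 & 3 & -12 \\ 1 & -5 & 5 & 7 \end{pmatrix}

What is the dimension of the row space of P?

Row reduce to echelon form.
R2 ← R2 + (7/6)·R1: [0, -41/3, 8/3, 137/6]
R3 ← R3 + (1/2)·R1: [0, 1, 5, -7/2]
R4 ← R4 + (1/6)·R1: [0, -17/3, 17/3, 59/6]
R3 ← R3 + (3/41)·R2: [0, 0, 213/41, -75/41]
R4 ← R4 − (17/41)·R2: [0, 0, 187/41, 15/41]
R4 ← R4 − (187/213)·R3: [0, 0, 0, 140/71]
Echelon form has 4 nonzero rows, so rank(P) = 4.
The row space has dimension equal to the rank: 4.

4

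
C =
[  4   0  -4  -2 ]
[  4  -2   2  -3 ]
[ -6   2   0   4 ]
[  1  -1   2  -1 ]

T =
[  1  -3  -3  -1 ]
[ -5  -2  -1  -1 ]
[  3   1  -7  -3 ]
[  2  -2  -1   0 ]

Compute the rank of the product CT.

First compute CT:
[[-12, -12,  18,   8],
 [ 14,   0, -21,  -8],
 [ -8,   6,  12,   4],
 [ 10,   3, -15,  -6]]
Now row reduce the product.
R2 ← R2 + (7/6)·R1: [0, -14, 0, 4/3]
R3 ← R3 − (2/3)·R1: [0, 14, 0, -4/3]
R4 ← R4 + (5/6)·R1: [0, -7, 0, 2/3]
R3 ← R3 + R2: [0, 0, 0, 0]
R4 ← R4 − (1/2)·R2: [0, 0, 0, 0]
2 nonzero rows, so rank(CT) = 2.

2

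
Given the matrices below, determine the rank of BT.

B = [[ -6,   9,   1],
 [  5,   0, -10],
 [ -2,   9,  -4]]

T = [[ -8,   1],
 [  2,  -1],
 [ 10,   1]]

2

First compute BT:
[[ 76, -14],
 [-140,  -5],
 [ -6, -15]]
Now row reduce the product.
R2 ← R2 + (35/19)·R1: [0, -585/19]
R3 ← R3 + (3/38)·R1: [0, -306/19]
R3 ← R3 − (34/65)·R2: [0, 0]
2 nonzero rows, so rank(BT) = 2.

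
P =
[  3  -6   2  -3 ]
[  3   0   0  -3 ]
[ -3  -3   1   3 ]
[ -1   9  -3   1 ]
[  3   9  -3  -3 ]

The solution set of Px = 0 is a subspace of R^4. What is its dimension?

2

Row reduce to echelon form.
R2 ← R2 − R1: [0, 6, -2, 0]
R3 ← R3 + R1: [0, -9, 3, 0]
R4 ← R4 + (1/3)·R1: [0, 7, -7/3, 0]
R5 ← R5 − R1: [0, 15, -5, 0]
R3 ← R3 + (3/2)·R2: [0, 0, 0, 0]
R4 ← R4 − (7/6)·R2: [0, 0, 0, 0]
R5 ← R5 − (5/2)·R2: [0, 0, 0, 0]
2 nonzero rows, so rank(P) = 2.
P has 4 columns; by rank–nullity, nullity = 4 − 2 = 2.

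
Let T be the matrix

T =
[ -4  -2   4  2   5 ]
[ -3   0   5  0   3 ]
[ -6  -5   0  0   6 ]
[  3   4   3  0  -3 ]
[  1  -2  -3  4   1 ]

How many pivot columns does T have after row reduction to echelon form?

3

Row reduce to echelon form.
R2 ← R2 − (3/4)·R1: [0, 3/2, 2, -3/2, -3/4]
R3 ← R3 − (3/2)·R1: [0, -2, -6, -3, -3/2]
R4 ← R4 + (3/4)·R1: [0, 5/2, 6, 3/2, 3/4]
R5 ← R5 + (1/4)·R1: [0, -5/2, -2, 9/2, 9/4]
R3 ← R3 + (4/3)·R2: [0, 0, -10/3, -5, -5/2]
R4 ← R4 − (5/3)·R2: [0, 0, 8/3, 4, 2]
R5 ← R5 + (5/3)·R2: [0, 0, 4/3, 2, 1]
R4 ← R4 + (4/5)·R3: [0, 0, 0, 0, 0]
R5 ← R5 + (2/5)·R3: [0, 0, 0, 0, 0]
Echelon form has 3 nonzero rows, so rank(T) = 3.
Each nonzero row contributes one pivot column: 3 pivot columns.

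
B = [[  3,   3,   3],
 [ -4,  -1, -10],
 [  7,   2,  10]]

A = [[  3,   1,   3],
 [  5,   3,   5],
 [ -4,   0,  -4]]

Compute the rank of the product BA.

First compute BA:
[[ 12,  12,  12],
 [ 23,  -7,  23],
 [ -9,  13,  -9]]
Now row reduce the product.
R2 ← R2 − (23/12)·R1: [0, -30, 0]
R3 ← R3 + (3/4)·R1: [0, 22, 0]
R3 ← R3 + (11/15)·R2: [0, 0, 0]
2 nonzero rows, so rank(BA) = 2.

2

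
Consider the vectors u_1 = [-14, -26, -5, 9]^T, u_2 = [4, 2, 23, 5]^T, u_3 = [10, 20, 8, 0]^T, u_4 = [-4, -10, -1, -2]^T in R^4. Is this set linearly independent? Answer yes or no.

no

Form the matrix with these vectors as rows and row reduce.
R2 ← R2 + (2/7)·R1: [0, -38/7, 151/7, 53/7]
R3 ← R3 + (5/7)·R1: [0, 10/7, 31/7, 45/7]
R4 ← R4 − (2/7)·R1: [0, -18/7, 3/7, -32/7]
R3 ← R3 + (5/19)·R2: [0, 0, 192/19, 160/19]
R4 ← R4 − (9/19)·R2: [0, 0, -186/19, -155/19]
R4 ← R4 + (31/32)·R3: [0, 0, 0, 0]
3 nonzero rows, so the 4 vectors span a space of dimension 3.
Since 3 < 4, the vectors are linearly dependent.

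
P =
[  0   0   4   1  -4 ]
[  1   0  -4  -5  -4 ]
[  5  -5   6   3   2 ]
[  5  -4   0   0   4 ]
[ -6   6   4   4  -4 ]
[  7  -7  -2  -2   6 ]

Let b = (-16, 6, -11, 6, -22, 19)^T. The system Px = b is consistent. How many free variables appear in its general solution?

1

Row reduce the augmented matrix [P | b].
Swap R1 ↔ R2
R3 ← R3 − (5)·R1: [0, -5, 26, 28, 22, -41]
R4 ← R4 − (5)·R1: [0, -4, 20, 25, 24, -24]
R5 ← R5 + (6)·R1: [0, 6, -20, -26, -28, 14]
R6 ← R6 − (7)·R1: [0, -7, 26, 33, 34, -23]
Swap R2 ↔ R3
R4 ← R4 − (4/5)·R2: [0, 0, -4/5, 13/5, 32/5, 44/5]
R5 ← R5 + (6/5)·R2: [0, 0, 56/5, 38/5, -8/5, -176/5]
R6 ← R6 − (7/5)·R2: [0, 0, -52/5, -31/5, 16/5, 172/5]
R4 ← R4 + (1/5)·R3: [0, 0, 0, 14/5, 28/5, 28/5]
R5 ← R5 − (14/5)·R3: [0, 0, 0, 24/5, 48/5, 48/5]
R6 ← R6 + (13/5)·R3: [0, 0, 0, -18/5, -36/5, -36/5]
R5 ← R5 − (12/7)·R4: [0, 0, 0, 0, 0, 0]
R6 ← R6 + (9/7)·R4: [0, 0, 0, 0, 0, 0]
The echelon form has 4 nonzero rows, and every pivot lies in the first 5 columns, so rank(P) = rank([P|b]) = 4.
The system is consistent.
Free variables = (unknowns) − (rank) = 5 − 4 = 1.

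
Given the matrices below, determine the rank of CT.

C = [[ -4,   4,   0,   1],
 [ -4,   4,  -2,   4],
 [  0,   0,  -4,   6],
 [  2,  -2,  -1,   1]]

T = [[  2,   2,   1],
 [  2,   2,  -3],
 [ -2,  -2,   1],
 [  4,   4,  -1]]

2

First compute CT:
[[  4,   4, -17],
 [ 20,  20, -22],
 [ 32,  32, -10],
 [  6,   6,   6]]
Now row reduce the product.
R2 ← R2 − (5)·R1: [0, 0, 63]
R3 ← R3 − (8)·R1: [0, 0, 126]
R4 ← R4 − (3/2)·R1: [0, 0, 63/2]
R3 ← R3 − (2)·R2: [0, 0, 0]
R4 ← R4 − (1/2)·R2: [0, 0, 0]
2 nonzero rows, so rank(CT) = 2.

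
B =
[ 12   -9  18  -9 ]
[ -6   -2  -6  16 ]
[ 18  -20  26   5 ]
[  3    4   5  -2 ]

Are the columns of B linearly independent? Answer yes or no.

yes

Row reduce B to echelon form.
R2 ← R2 + (1/2)·R1: [0, -13/2, 3, 23/2]
R3 ← R3 − (3/2)·R1: [0, -13/2, -1, 37/2]
R4 ← R4 − (1/4)·R1: [0, 25/4, 1/2, 1/4]
R3 ← R3 − R2: [0, 0, -4, 7]
R4 ← R4 + (25/26)·R2: [0, 0, 44/13, 147/13]
R4 ← R4 + (11/13)·R3: [0, 0, 0, 224/13]
4 pivots among 4 columns.
Every column is a pivot column, so the columns are linearly independent.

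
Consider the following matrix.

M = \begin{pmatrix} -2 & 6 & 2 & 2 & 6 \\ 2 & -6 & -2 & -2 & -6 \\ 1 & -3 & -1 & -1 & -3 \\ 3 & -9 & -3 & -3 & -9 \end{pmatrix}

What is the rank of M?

Row reduce to echelon form.
R2 ← R2 + R1: [0, 0, 0, 0, 0]
R3 ← R3 + (1/2)·R1: [0, 0, 0, 0, 0]
R4 ← R4 + (3/2)·R1: [0, 0, 0, 0, 0]
Echelon form has 1 nonzero row, so rank(M) = 1.

1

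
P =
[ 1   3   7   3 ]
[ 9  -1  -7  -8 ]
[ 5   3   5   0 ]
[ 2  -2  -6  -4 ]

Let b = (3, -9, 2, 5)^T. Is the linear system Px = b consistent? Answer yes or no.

no

Row reduce the augmented matrix [P | b].
R2 ← R2 − (9)·R1: [0, -28, -70, -35, -36]
R3 ← R3 − (5)·R1: [0, -12, -30, -15, -13]
R4 ← R4 − (2)·R1: [0, -8, -20, -10, -1]
R3 ← R3 − (3/7)·R2: [0, 0, 0, 0, 17/7]
R4 ← R4 − (2/7)·R2: [0, 0, 0, 0, 65/7]
R4 ← R4 − (65/17)·R3: [0, 0, 0, 0, 0]
The echelon form has 3 nonzero rows; the last pivot sits in the augmented column, so rank(P) = 2 but rank([P|b]) = 3.
Since the ranks differ, the system is inconsistent.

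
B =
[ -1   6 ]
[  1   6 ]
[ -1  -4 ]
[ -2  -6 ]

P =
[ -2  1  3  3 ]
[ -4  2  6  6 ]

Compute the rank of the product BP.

First compute BP:
[[-22,  11,  33,  33],
 [-26,  13,  39,  39],
 [ 18,  -9, -27, -27],
 [ 28, -14, -42, -42]]
Now row reduce the product.
R2 ← R2 − (13/11)·R1: [0, 0, 0, 0]
R3 ← R3 + (9/11)·R1: [0, 0, 0, 0]
R4 ← R4 + (14/11)·R1: [0, 0, 0, 0]
1 nonzero row, so rank(BP) = 1.

1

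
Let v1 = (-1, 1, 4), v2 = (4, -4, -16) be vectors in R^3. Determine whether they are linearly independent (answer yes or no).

Form the matrix with these vectors as rows and row reduce.
R2 ← R2 + (4)·R1: [0, 0, 0]
1 nonzero row, so the 2 vectors span a space of dimension 1.
Since 1 < 2, the vectors are linearly dependent.

no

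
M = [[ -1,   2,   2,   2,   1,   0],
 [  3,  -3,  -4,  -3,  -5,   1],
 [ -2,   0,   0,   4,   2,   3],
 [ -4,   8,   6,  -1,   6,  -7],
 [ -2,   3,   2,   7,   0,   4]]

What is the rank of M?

Row reduce to echelon form.
R2 ← R2 + (3)·R1: [0, 3, 2, 3, -2, 1]
R3 ← R3 − (2)·R1: [0, -4, -4, 0, 0, 3]
R4 ← R4 − (4)·R1: [0, 0, -2, -9, 2, -7]
R5 ← R5 − (2)·R1: [0, -1, -2, 3, -2, 4]
R3 ← R3 + (4/3)·R2: [0, 0, -4/3, 4, -8/3, 13/3]
R5 ← R5 + (1/3)·R2: [0, 0, -4/3, 4, -8/3, 13/3]
R4 ← R4 − (3/2)·R3: [0, 0, 0, -15, 6, -27/2]
R5 ← R5 − R3: [0, 0, 0, 0, 0, 0]
Echelon form has 4 nonzero rows, so rank(M) = 4.

4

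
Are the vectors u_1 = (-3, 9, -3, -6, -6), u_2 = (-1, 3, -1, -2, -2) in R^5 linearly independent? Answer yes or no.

no

Form the matrix with these vectors as rows and row reduce.
R2 ← R2 − (1/3)·R1: [0, 0, 0, 0, 0]
1 nonzero row, so the 2 vectors span a space of dimension 1.
Since 1 < 2, the vectors are linearly dependent.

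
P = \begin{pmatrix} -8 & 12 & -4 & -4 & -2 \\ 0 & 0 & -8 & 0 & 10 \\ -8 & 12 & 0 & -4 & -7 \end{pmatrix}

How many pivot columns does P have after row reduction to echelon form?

Row reduce to echelon form.
R3 ← R3 − R1: [0, 0, 4, 0, -5]
R3 ← R3 + (1/2)·R2: [0, 0, 0, 0, 0]
Echelon form has 2 nonzero rows, so rank(P) = 2.
Each nonzero row contributes one pivot column: 2 pivot columns.

2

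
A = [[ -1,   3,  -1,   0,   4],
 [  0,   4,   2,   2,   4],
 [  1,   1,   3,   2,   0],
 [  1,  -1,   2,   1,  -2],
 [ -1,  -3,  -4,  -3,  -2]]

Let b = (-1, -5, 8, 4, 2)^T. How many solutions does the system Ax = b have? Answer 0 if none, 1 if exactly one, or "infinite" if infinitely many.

Row reduce the augmented matrix [A | b].
R3 ← R3 + R1: [0, 4, 2, 2, 4, 7]
R4 ← R4 + R1: [0, 2, 1, 1, 2, 3]
R5 ← R5 − R1: [0, -6, -3, -3, -6, 3]
R3 ← R3 − R2: [0, 0, 0, 0, 0, 12]
R4 ← R4 − (1/2)·R2: [0, 0, 0, 0, 0, 11/2]
R5 ← R5 + (3/2)·R2: [0, 0, 0, 0, 0, -9/2]
R4 ← R4 − (11/24)·R3: [0, 0, 0, 0, 0, 0]
R5 ← R5 + (3/8)·R3: [0, 0, 0, 0, 0, 0]
The echelon form has 3 nonzero rows; the last pivot sits in the augmented column, so rank(A) = 2 but rank([A|b]) = 3.
Since the ranks differ, the system is inconsistent.
It has no solutions.

0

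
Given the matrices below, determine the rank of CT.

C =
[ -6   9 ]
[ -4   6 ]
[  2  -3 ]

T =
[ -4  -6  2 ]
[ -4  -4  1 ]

First compute CT:
[[-12,   0,  -3],
 [ -8,   0,  -2],
 [  4,   0,   1]]
Now row reduce the product.
R2 ← R2 − (2/3)·R1: [0, 0, 0]
R3 ← R3 + (1/3)·R1: [0, 0, 0]
1 nonzero row, so rank(CT) = 1.

1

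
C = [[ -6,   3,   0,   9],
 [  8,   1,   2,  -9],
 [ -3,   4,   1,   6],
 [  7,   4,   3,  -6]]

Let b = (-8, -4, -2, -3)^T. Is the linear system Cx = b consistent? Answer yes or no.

Row reduce the augmented matrix [C | b].
R2 ← R2 + (4/3)·R1: [0, 5, 2, 3, -44/3]
R3 ← R3 − (1/2)·R1: [0, 5/2, 1, 3/2, 2]
R4 ← R4 + (7/6)·R1: [0, 15/2, 3, 9/2, -37/3]
R3 ← R3 − (1/2)·R2: [0, 0, 0, 0, 28/3]
R4 ← R4 − (3/2)·R2: [0, 0, 0, 0, 29/3]
R4 ← R4 − (29/28)·R3: [0, 0, 0, 0, 0]
The echelon form has 3 nonzero rows; the last pivot sits in the augmented column, so rank(C) = 2 but rank([C|b]) = 3.
Since the ranks differ, the system is inconsistent.

no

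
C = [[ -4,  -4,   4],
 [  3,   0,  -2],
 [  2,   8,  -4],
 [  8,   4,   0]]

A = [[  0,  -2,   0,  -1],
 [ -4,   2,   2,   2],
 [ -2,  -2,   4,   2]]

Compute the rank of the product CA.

First compute CA:
[[  8,  -8,   8,   4],
 [  4,  -2,  -8,  -7],
 [-24,  20,   0,   6],
 [-16,  -8,   8,   0]]
Now row reduce the product.
R2 ← R2 − (1/2)·R1: [0, 2, -12, -9]
R3 ← R3 + (3)·R1: [0, -4, 24, 18]
R4 ← R4 + (2)·R1: [0, -24, 24, 8]
R3 ← R3 + (2)·R2: [0, 0, 0, 0]
R4 ← R4 + (12)·R2: [0, 0, -120, -100]
Swap R3 ↔ R4
3 nonzero rows, so rank(CA) = 3.

3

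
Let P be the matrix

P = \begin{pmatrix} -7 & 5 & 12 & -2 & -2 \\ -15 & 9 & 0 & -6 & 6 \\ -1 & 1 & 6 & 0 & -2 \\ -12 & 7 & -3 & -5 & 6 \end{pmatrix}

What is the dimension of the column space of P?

Row reduce to echelon form.
R2 ← R2 − (15/7)·R1: [0, -12/7, -180/7, -12/7, 72/7]
R3 ← R3 − (1/7)·R1: [0, 2/7, 30/7, 2/7, -12/7]
R4 ← R4 − (12/7)·R1: [0, -11/7, -165/7, -11/7, 66/7]
R3 ← R3 + (1/6)·R2: [0, 0, 0, 0, 0]
R4 ← R4 − (11/12)·R2: [0, 0, 0, 0, 0]
Echelon form has 2 nonzero rows, so rank(P) = 2.
The column space has dimension equal to the rank: 2.

2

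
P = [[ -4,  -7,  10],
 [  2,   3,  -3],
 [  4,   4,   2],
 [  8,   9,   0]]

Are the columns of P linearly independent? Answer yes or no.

Row reduce P to echelon form.
R2 ← R2 + (1/2)·R1: [0, -1/2, 2]
R3 ← R3 + R1: [0, -3, 12]
R4 ← R4 + (2)·R1: [0, -5, 20]
R3 ← R3 − (6)·R2: [0, 0, 0]
R4 ← R4 − (10)·R2: [0, 0, 0]
2 pivots among 3 columns.
Only 2 < 3 pivot columns, so the columns are linearly dependent.

no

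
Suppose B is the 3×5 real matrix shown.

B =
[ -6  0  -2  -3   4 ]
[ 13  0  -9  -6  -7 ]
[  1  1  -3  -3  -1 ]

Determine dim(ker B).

2

Row reduce to echelon form.
R2 ← R2 + (13/6)·R1: [0, 0, -40/3, -25/2, 5/3]
R3 ← R3 + (1/6)·R1: [0, 1, -10/3, -7/2, -1/3]
Swap R2 ↔ R3
3 nonzero rows, so rank(B) = 3.
B has 5 columns; by rank–nullity, nullity = 5 − 3 = 2.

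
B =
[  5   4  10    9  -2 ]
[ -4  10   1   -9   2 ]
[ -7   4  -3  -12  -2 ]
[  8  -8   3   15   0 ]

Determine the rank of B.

Row reduce to echelon form.
R2 ← R2 + (4/5)·R1: [0, 66/5, 9, -9/5, 2/5]
R3 ← R3 + (7/5)·R1: [0, 48/5, 11, 3/5, -24/5]
R4 ← R4 − (8/5)·R1: [0, -72/5, -13, 3/5, 16/5]
R3 ← R3 − (8/11)·R2: [0, 0, 49/11, 21/11, -56/11]
R4 ← R4 + (12/11)·R2: [0, 0, -35/11, -15/11, 40/11]
R4 ← R4 + (5/7)·R3: [0, 0, 0, 0, 0]
Echelon form has 3 nonzero rows, so rank(B) = 3.

3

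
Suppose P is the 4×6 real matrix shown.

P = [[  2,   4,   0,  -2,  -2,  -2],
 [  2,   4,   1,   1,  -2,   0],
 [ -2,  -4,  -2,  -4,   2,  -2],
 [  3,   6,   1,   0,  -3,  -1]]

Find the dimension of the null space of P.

4

Row reduce to echelon form.
R2 ← R2 − R1: [0, 0, 1, 3, 0, 2]
R3 ← R3 + R1: [0, 0, -2, -6, 0, -4]
R4 ← R4 − (3/2)·R1: [0, 0, 1, 3, 0, 2]
R3 ← R3 + (2)·R2: [0, 0, 0, 0, 0, 0]
R4 ← R4 − R2: [0, 0, 0, 0, 0, 0]
2 nonzero rows, so rank(P) = 2.
P has 6 columns; by rank–nullity, nullity = 6 − 2 = 4.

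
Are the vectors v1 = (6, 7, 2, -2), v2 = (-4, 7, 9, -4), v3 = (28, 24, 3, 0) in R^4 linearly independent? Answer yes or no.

Form the matrix with these vectors as rows and row reduce.
R2 ← R2 + (2/3)·R1: [0, 35/3, 31/3, -16/3]
R3 ← R3 − (14/3)·R1: [0, -26/3, -19/3, 28/3]
R3 ← R3 + (26/35)·R2: [0, 0, 47/35, 188/35]
3 nonzero rows, so the 3 vectors span a space of dimension 3.
Since 3 = 3, the vectors are linearly independent.

yes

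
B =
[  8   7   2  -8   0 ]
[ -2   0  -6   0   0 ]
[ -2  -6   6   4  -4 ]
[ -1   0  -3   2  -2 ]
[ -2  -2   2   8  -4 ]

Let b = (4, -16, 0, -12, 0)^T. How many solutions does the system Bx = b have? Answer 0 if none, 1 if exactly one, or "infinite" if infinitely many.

infinite

Row reduce the augmented matrix [B | b].
R2 ← R2 + (1/4)·R1: [0, 7/4, -11/2, -2, 0, -15]
R3 ← R3 + (1/4)·R1: [0, -17/4, 13/2, 2, -4, 1]
R4 ← R4 + (1/8)·R1: [0, 7/8, -11/4, 1, -2, -23/2]
R5 ← R5 + (1/4)·R1: [0, -1/4, 5/2, 6, -4, 1]
R3 ← R3 + (17/7)·R2: [0, 0, -48/7, -20/7, -4, -248/7]
R4 ← R4 − (1/2)·R2: [0, 0, 0, 2, -2, -4]
R5 ← R5 + (1/7)·R2: [0, 0, 12/7, 40/7, -4, -8/7]
R5 ← R5 + (1/4)·R3: [0, 0, 0, 5, -5, -10]
R5 ← R5 − (5/2)·R4: [0, 0, 0, 0, 0, 0]
The echelon form has 4 nonzero rows, and every pivot lies in the first 5 columns, so rank(B) = rank([B|b]) = 4.
The system is consistent.
rank = 4 < 5 unknowns, so there are infinitely many solutions.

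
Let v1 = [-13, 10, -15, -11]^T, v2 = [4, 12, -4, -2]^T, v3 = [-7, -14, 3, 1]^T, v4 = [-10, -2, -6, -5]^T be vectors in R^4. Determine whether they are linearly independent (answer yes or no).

no

Form the matrix with these vectors as rows and row reduce.
R2 ← R2 + (4/13)·R1: [0, 196/13, -112/13, -70/13]
R3 ← R3 − (7/13)·R1: [0, -252/13, 144/13, 90/13]
R4 ← R4 − (10/13)·R1: [0, -126/13, 72/13, 45/13]
R3 ← R3 + (9/7)·R2: [0, 0, 0, 0]
R4 ← R4 + (9/14)·R2: [0, 0, 0, 0]
2 nonzero rows, so the 4 vectors span a space of dimension 2.
Since 2 < 4, the vectors are linearly dependent.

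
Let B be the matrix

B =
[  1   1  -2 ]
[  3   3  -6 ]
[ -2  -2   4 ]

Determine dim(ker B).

2

Row reduce to echelon form.
R2 ← R2 − (3)·R1: [0, 0, 0]
R3 ← R3 + (2)·R1: [0, 0, 0]
1 nonzero row, so rank(B) = 1.
B has 3 columns; by rank–nullity, nullity = 3 − 1 = 2.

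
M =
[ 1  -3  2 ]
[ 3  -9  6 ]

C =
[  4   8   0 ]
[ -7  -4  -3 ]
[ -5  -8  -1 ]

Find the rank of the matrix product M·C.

1

First compute MC:
[[ 15,   4,   7],
 [ 45,  12,  21]]
Now row reduce the product.
R2 ← R2 − (3)·R1: [0, 0, 0]
1 nonzero row, so rank(MC) = 1.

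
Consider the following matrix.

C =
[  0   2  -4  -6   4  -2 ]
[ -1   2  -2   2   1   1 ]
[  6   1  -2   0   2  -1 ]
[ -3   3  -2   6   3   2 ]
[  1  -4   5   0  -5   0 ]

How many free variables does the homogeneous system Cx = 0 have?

2

Row reduce to echelon form.
Swap R1 ↔ R2
R3 ← R3 + (6)·R1: [0, 13, -14, 12, 8, 5]
R4 ← R4 − (3)·R1: [0, -3, 4, 0, 0, -1]
R5 ← R5 + R1: [0, -2, 3, 2, -4, 1]
R3 ← R3 − (13/2)·R2: [0, 0, 12, 51, -18, 18]
R4 ← R4 + (3/2)·R2: [0, 0, -2, -9, 6, -4]
R5 ← R5 + R2: [0, 0, -1, -4, 0, -1]
R4 ← R4 + (1/6)·R3: [0, 0, 0, -1/2, 3, -1]
R5 ← R5 + (1/12)·R3: [0, 0, 0, 1/4, -3/2, 1/2]
R5 ← R5 + (1/2)·R4: [0, 0, 0, 0, 0, 0]
4 nonzero rows, so rank(C) = 4.
C has 6 columns; by rank–nullity, nullity = 6 − 4 = 2.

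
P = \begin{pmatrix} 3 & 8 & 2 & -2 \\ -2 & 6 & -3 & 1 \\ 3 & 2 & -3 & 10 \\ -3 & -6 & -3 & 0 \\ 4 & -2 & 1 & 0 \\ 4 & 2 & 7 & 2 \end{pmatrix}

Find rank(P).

4

Row reduce to echelon form.
R2 ← R2 + (2/3)·R1: [0, 34/3, -5/3, -1/3]
R3 ← R3 − R1: [0, -6, -5, 12]
R4 ← R4 + R1: [0, 2, -1, -2]
R5 ← R5 − (4/3)·R1: [0, -38/3, -5/3, 8/3]
R6 ← R6 − (4/3)·R1: [0, -26/3, 13/3, 14/3]
R3 ← R3 + (9/17)·R2: [0, 0, -100/17, 201/17]
R4 ← R4 − (3/17)·R2: [0, 0, -12/17, -33/17]
R5 ← R5 + (19/17)·R2: [0, 0, -60/17, 39/17]
R6 ← R6 + (13/17)·R2: [0, 0, 52/17, 75/17]
R4 ← R4 − (3/25)·R3: [0, 0, 0, -84/25]
R5 ← R5 − (3/5)·R3: [0, 0, 0, -24/5]
R6 ← R6 + (13/25)·R3: [0, 0, 0, 264/25]
R5 ← R5 − (10/7)·R4: [0, 0, 0, 0]
R6 ← R6 + (22/7)·R4: [0, 0, 0, 0]
Echelon form has 4 nonzero rows, so rank(P) = 4.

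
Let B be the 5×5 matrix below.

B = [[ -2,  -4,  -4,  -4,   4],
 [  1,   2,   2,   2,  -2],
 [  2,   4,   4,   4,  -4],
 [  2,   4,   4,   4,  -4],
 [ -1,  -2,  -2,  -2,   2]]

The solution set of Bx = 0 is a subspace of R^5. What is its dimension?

4

Row reduce to echelon form.
R2 ← R2 + (1/2)·R1: [0, 0, 0, 0, 0]
R3 ← R3 + R1: [0, 0, 0, 0, 0]
R4 ← R4 + R1: [0, 0, 0, 0, 0]
R5 ← R5 − (1/2)·R1: [0, 0, 0, 0, 0]
1 nonzero row, so rank(B) = 1.
B has 5 columns; by rank–nullity, nullity = 5 − 1 = 4.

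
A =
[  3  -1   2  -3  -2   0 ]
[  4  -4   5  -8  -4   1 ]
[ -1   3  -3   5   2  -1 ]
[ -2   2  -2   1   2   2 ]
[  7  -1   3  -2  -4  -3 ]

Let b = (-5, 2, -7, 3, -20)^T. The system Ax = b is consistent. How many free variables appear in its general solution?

3

Row reduce the augmented matrix [A | b].
R2 ← R2 − (4/3)·R1: [0, -8/3, 7/3, -4, -4/3, 1, 26/3]
R3 ← R3 + (1/3)·R1: [0, 8/3, -7/3, 4, 4/3, -1, -26/3]
R4 ← R4 + (2/3)·R1: [0, 4/3, -2/3, -1, 2/3, 2, -1/3]
R5 ← R5 − (7/3)·R1: [0, 4/3, -5/3, 5, 2/3, -3, -25/3]
R3 ← R3 + R2: [0, 0, 0, 0, 0, 0, 0]
R4 ← R4 + (1/2)·R2: [0, 0, 1/2, -3, 0, 5/2, 4]
R5 ← R5 + (1/2)·R2: [0, 0, -1/2, 3, 0, -5/2, -4]
Swap R3 ↔ R4
R5 ← R5 + R3: [0, 0, 0, 0, 0, 0, 0]
The echelon form has 3 nonzero rows, and every pivot lies in the first 6 columns, so rank(A) = rank([A|b]) = 3.
The system is consistent.
Free variables = (unknowns) − (rank) = 6 − 3 = 3.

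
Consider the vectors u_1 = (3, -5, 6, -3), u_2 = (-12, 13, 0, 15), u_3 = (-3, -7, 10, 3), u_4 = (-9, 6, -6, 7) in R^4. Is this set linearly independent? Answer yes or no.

yes

Form the matrix with these vectors as rows and row reduce.
R2 ← R2 + (4)·R1: [0, -7, 24, 3]
R3 ← R3 + R1: [0, -12, 16, 0]
R4 ← R4 + (3)·R1: [0, -9, 12, -2]
R3 ← R3 − (12/7)·R2: [0, 0, -176/7, -36/7]
R4 ← R4 − (9/7)·R2: [0, 0, -132/7, -41/7]
R4 ← R4 − (3/4)·R3: [0, 0, 0, -2]
4 nonzero rows, so the 4 vectors span a space of dimension 4.
Since 4 = 4, the vectors are linearly independent.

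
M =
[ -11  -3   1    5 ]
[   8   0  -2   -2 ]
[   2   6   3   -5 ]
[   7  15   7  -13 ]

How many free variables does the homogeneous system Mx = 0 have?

Row reduce to echelon form.
R2 ← R2 + (8/11)·R1: [0, -24/11, -14/11, 18/11]
R3 ← R3 + (2/11)·R1: [0, 60/11, 35/11, -45/11]
R4 ← R4 + (7/11)·R1: [0, 144/11, 84/11, -108/11]
R3 ← R3 + (5/2)·R2: [0, 0, 0, 0]
R4 ← R4 + (6)·R2: [0, 0, 0, 0]
2 nonzero rows, so rank(M) = 2.
M has 4 columns; by rank–nullity, nullity = 4 − 2 = 2.

2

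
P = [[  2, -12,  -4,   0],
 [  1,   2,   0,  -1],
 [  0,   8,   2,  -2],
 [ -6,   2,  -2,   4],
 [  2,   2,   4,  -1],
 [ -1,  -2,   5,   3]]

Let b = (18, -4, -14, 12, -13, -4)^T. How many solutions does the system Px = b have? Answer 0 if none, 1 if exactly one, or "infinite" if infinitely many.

Row reduce the augmented matrix [P | b].
R2 ← R2 − (1/2)·R1: [0, 8, 2, -1, -13]
R4 ← R4 + (3)·R1: [0, -34, -14, 4, 66]
R5 ← R5 − R1: [0, 14, 8, -1, -31]
R6 ← R6 + (1/2)·R1: [0, -8, 3, 3, 5]
R3 ← R3 − R2: [0, 0, 0, -1, -1]
R4 ← R4 + (17/4)·R2: [0, 0, -11/2, -1/4, 43/4]
R5 ← R5 − (7/4)·R2: [0, 0, 9/2, 3/4, -33/4]
R6 ← R6 + R2: [0, 0, 5, 2, -8]
Swap R3 ↔ R4
R5 ← R5 + (9/11)·R3: [0, 0, 0, 6/11, 6/11]
R6 ← R6 + (10/11)·R3: [0, 0, 0, 39/22, 39/22]
R5 ← R5 + (6/11)·R4: [0, 0, 0, 0, 0]
R6 ← R6 + (39/22)·R4: [0, 0, 0, 0, 0]
The echelon form has 4 nonzero rows, and every pivot lies in the first 4 columns, so rank(P) = rank([P|b]) = 4.
The system is consistent.
rank = 4 = number of unknowns, so the solution is unique.

1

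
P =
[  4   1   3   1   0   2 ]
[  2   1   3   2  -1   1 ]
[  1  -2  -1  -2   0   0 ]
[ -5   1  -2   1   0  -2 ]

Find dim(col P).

3

Row reduce to echelon form.
R2 ← R2 − (1/2)·R1: [0, 1/2, 3/2, 3/2, -1, 0]
R3 ← R3 − (1/4)·R1: [0, -9/4, -7/4, -9/4, 0, -1/2]
R4 ← R4 + (5/4)·R1: [0, 9/4, 7/4, 9/4, 0, 1/2]
R3 ← R3 + (9/2)·R2: [0, 0, 5, 9/2, -9/2, -1/2]
R4 ← R4 − (9/2)·R2: [0, 0, -5, -9/2, 9/2, 1/2]
R4 ← R4 + R3: [0, 0, 0, 0, 0, 0]
Echelon form has 3 nonzero rows, so rank(P) = 3.
The column space has dimension equal to the rank: 3.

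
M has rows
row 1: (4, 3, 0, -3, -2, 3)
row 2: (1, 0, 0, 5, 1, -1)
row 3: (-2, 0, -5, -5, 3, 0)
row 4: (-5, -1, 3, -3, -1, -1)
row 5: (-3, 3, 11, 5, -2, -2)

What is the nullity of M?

1

Row reduce to echelon form.
R2 ← R2 − (1/4)·R1: [0, -3/4, 0, 23/4, 3/2, -7/4]
R3 ← R3 + (1/2)·R1: [0, 3/2, -5, -13/2, 2, 3/2]
R4 ← R4 + (5/4)·R1: [0, 11/4, 3, -27/4, -7/2, 11/4]
R5 ← R5 + (3/4)·R1: [0, 21/4, 11, 11/4, -7/2, 1/4]
R3 ← R3 + (2)·R2: [0, 0, -5, 5, 5, -2]
R4 ← R4 + (11/3)·R2: [0, 0, 3, 43/3, 2, -11/3]
R5 ← R5 + (7)·R2: [0, 0, 11, 43, 7, -12]
R4 ← R4 + (3/5)·R3: [0, 0, 0, 52/3, 5, -73/15]
R5 ← R5 + (11/5)·R3: [0, 0, 0, 54, 18, -82/5]
R5 ← R5 − (81/26)·R4: [0, 0, 0, 0, 63/26, -161/130]
5 nonzero rows, so rank(M) = 5.
M has 6 columns; by rank–nullity, nullity = 6 − 5 = 1.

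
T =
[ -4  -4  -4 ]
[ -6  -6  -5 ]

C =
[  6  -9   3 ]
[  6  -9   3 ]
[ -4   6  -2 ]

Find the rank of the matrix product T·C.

First compute TC:
[[-32,  48, -16],
 [-52,  78, -26]]
Now row reduce the product.
R2 ← R2 − (13/8)·R1: [0, 0, 0]
1 nonzero row, so rank(TC) = 1.

1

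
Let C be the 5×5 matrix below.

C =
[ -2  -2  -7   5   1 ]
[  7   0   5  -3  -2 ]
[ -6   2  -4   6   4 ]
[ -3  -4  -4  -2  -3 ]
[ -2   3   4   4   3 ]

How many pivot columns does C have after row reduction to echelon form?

Row reduce to echelon form.
R2 ← R2 + (7/2)·R1: [0, -7, -39/2, 29/2, 3/2]
R3 ← R3 − (3)·R1: [0, 8, 17, -9, 1]
R4 ← R4 − (3/2)·R1: [0, -1, 13/2, -19/2, -9/2]
R5 ← R5 − R1: [0, 5, 11, -1, 2]
R3 ← R3 + (8/7)·R2: [0, 0, -37/7, 53/7, 19/7]
R4 ← R4 − (1/7)·R2: [0, 0, 65/7, -81/7, -33/7]
R5 ← R5 + (5/7)·R2: [0, 0, -41/14, 131/14, 43/14]
R4 ← R4 + (65/37)·R3: [0, 0, 0, 64/37, 2/37]
R5 ← R5 − (41/74)·R3: [0, 0, 0, 191/37, 58/37]
R5 ← R5 − (191/64)·R4: [0, 0, 0, 0, 45/32]
Echelon form has 5 nonzero rows, so rank(C) = 5.
Each nonzero row contributes one pivot column: 5 pivot columns.

5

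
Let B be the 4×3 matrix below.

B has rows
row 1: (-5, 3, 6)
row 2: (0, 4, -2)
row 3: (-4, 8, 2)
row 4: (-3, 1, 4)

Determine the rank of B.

2

Row reduce to echelon form.
R3 ← R3 − (4/5)·R1: [0, 28/5, -14/5]
R4 ← R4 − (3/5)·R1: [0, -4/5, 2/5]
R3 ← R3 − (7/5)·R2: [0, 0, 0]
R4 ← R4 + (1/5)·R2: [0, 0, 0]
Echelon form has 2 nonzero rows, so rank(B) = 2.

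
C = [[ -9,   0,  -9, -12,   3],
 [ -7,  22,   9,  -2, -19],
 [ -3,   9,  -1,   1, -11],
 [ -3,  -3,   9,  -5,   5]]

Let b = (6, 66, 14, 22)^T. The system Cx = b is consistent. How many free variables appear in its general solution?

Row reduce the augmented matrix [C | b].
R2 ← R2 − (7/9)·R1: [0, 22, 16, 22/3, -64/3, 184/3]
R3 ← R3 − (1/3)·R1: [0, 9, 2, 5, -12, 12]
R4 ← R4 − (1/3)·R1: [0, -3, 12, -1, 4, 20]
R3 ← R3 − (9/22)·R2: [0, 0, -50/11, 2, -36/11, -144/11]
R4 ← R4 + (3/22)·R2: [0, 0, 156/11, 0, 12/11, 312/11]
R4 ← R4 + (78/25)·R3: [0, 0, 0, 156/25, -228/25, -312/25]
The echelon form has 4 nonzero rows, and every pivot lies in the first 5 columns, so rank(C) = rank([C|b]) = 4.
The system is consistent.
Free variables = (unknowns) − (rank) = 5 − 4 = 1.

1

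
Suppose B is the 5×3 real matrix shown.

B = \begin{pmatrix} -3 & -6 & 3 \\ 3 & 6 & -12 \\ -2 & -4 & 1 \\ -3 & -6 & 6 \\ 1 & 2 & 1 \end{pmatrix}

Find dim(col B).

Row reduce to echelon form.
R2 ← R2 + R1: [0, 0, -9]
R3 ← R3 − (2/3)·R1: [0, 0, -1]
R4 ← R4 − R1: [0, 0, 3]
R5 ← R5 + (1/3)·R1: [0, 0, 2]
R3 ← R3 − (1/9)·R2: [0, 0, 0]
R4 ← R4 + (1/3)·R2: [0, 0, 0]
R5 ← R5 + (2/9)·R2: [0, 0, 0]
Echelon form has 2 nonzero rows, so rank(B) = 2.
The column space has dimension equal to the rank: 2.

2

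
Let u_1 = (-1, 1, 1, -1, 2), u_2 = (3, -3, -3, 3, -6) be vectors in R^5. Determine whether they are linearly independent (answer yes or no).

no

Form the matrix with these vectors as rows and row reduce.
R2 ← R2 + (3)·R1: [0, 0, 0, 0, 0]
1 nonzero row, so the 2 vectors span a space of dimension 1.
Since 1 < 2, the vectors are linearly dependent.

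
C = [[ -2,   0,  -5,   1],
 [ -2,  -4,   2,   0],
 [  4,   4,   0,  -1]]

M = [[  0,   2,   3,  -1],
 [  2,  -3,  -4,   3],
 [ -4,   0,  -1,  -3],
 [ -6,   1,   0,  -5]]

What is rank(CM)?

2

First compute CM:
[[ 14,  -3,  -1,  12],
 [-16,   8,   8, -16],
 [ 14,  -5,  -4,  13]]
Now row reduce the product.
R2 ← R2 + (8/7)·R1: [0, 32/7, 48/7, -16/7]
R3 ← R3 − R1: [0, -2, -3, 1]
R3 ← R3 + (7/16)·R2: [0, 0, 0, 0]
2 nonzero rows, so rank(CM) = 2.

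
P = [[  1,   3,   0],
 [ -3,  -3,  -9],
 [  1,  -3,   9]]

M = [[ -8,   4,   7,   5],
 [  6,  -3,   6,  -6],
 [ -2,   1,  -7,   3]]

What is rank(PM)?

2

First compute PM:
[[ 10,  -5,  25, -13],
 [ 24, -12,  24, -24],
 [-44,  22, -74,  50]]
Now row reduce the product.
R2 ← R2 − (12/5)·R1: [0, 0, -36, 36/5]
R3 ← R3 + (22/5)·R1: [0, 0, 36, -36/5]
R3 ← R3 + R2: [0, 0, 0, 0]
2 nonzero rows, so rank(PM) = 2.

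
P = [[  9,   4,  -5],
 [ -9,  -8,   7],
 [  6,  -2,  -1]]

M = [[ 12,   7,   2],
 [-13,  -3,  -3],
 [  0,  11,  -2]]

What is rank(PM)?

First compute PM:
[[ 56,  -4,  16],
 [ -4,  38,  -8],
 [ 98,  37,  20]]
Now row reduce the product.
R2 ← R2 + (1/14)·R1: [0, 264/7, -48/7]
R3 ← R3 − (7/4)·R1: [0, 44, -8]
R3 ← R3 − (7/6)·R2: [0, 0, 0]
2 nonzero rows, so rank(PM) = 2.

2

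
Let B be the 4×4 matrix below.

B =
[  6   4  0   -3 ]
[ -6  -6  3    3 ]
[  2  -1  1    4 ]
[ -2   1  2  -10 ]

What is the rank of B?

3

Row reduce to echelon form.
R2 ← R2 + R1: [0, -2, 3, 0]
R3 ← R3 − (1/3)·R1: [0, -7/3, 1, 5]
R4 ← R4 + (1/3)·R1: [0, 7/3, 2, -11]
R3 ← R3 − (7/6)·R2: [0, 0, -5/2, 5]
R4 ← R4 + (7/6)·R2: [0, 0, 11/2, -11]
R4 ← R4 + (11/5)·R3: [0, 0, 0, 0]
Echelon form has 3 nonzero rows, so rank(B) = 3.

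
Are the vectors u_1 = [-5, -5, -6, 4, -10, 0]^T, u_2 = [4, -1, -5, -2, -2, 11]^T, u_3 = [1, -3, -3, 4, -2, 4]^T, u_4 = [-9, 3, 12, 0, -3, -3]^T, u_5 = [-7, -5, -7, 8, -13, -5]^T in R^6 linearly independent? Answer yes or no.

Form the matrix with these vectors as rows and row reduce.
R2 ← R2 + (4/5)·R1: [0, -5, -49/5, 6/5, -10, 11]
R3 ← R3 + (1/5)·R1: [0, -4, -21/5, 24/5, -4, 4]
R4 ← R4 − (9/5)·R1: [0, 12, 114/5, -36/5, 15, -3]
R5 ← R5 − (7/5)·R1: [0, 2, 7/5, 12/5, 1, -5]
R3 ← R3 − (4/5)·R2: [0, 0, 91/25, 96/25, 4, -24/5]
R4 ← R4 + (12/5)·R2: [0, 0, -18/25, -108/25, -9, 117/5]
R5 ← R5 + (2/5)·R2: [0, 0, -63/25, 72/25, -3, -3/5]
R4 ← R4 + (18/91)·R3: [0, 0, 0, -324/91, -747/91, 2043/91]
R5 ← R5 + (9/13)·R3: [0, 0, 0, 72/13, -3/13, -51/13]
R5 ← R5 + (14/9)·R4: [0, 0, 0, 0, -13, 31]
5 nonzero rows, so the 5 vectors span a space of dimension 5.
Since 5 = 5, the vectors are linearly independent.

yes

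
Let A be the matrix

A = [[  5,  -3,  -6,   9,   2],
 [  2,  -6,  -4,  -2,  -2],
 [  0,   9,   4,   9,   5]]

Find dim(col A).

3

Row reduce to echelon form.
R2 ← R2 − (2/5)·R1: [0, -24/5, -8/5, -28/5, -14/5]
R3 ← R3 + (15/8)·R2: [0, 0, 1, -3/2, -1/4]
Echelon form has 3 nonzero rows, so rank(A) = 3.
The column space has dimension equal to the rank: 3.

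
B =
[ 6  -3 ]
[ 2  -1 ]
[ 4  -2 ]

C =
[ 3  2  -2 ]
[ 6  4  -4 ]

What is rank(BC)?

First compute BC:
[[  0,   0,   0],
 [  0,   0,   0],
 [  0,   0,   0]]
Now row reduce the product.
0 nonzero rows, so rank(BC) = 0.

0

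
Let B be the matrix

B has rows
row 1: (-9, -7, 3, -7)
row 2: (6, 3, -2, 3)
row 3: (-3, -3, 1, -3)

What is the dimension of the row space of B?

Row reduce to echelon form.
R2 ← R2 + (2/3)·R1: [0, -5/3, 0, -5/3]
R3 ← R3 − (1/3)·R1: [0, -2/3, 0, -2/3]
R3 ← R3 − (2/5)·R2: [0, 0, 0, 0]
Echelon form has 2 nonzero rows, so rank(B) = 2.
The row space has dimension equal to the rank: 2.

2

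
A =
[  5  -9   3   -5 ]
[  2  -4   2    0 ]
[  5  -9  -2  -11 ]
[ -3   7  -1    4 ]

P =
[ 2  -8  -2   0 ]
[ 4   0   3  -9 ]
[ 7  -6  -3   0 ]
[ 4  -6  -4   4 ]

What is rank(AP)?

First compute AP:
[[-25, -28, -26,  61],
 [  2, -28, -22,  36],
 [-84,  38,  13,  37],
 [ 31,   6,  14, -47]]
Now row reduce the product.
R2 ← R2 + (2/25)·R1: [0, -756/25, -602/25, 1022/25]
R3 ← R3 − (84/25)·R1: [0, 3302/25, 2509/25, -4199/25]
R4 ← R4 + (31/25)·R1: [0, -718/25, -456/25, 716/25]
R3 ← R3 + (1651/378)·R2: [0, 0, -130/27, 286/27]
R4 ← R4 − (359/378)·R2: [0, 0, 125/27, -275/27]
R4 ← R4 + (25/26)·R3: [0, 0, 0, 0]
3 nonzero rows, so rank(AP) = 3.

3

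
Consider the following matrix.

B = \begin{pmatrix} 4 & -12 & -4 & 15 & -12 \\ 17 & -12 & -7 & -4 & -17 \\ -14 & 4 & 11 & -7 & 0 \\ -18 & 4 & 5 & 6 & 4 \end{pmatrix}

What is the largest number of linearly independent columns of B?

4

Row reduce to echelon form.
R2 ← R2 − (17/4)·R1: [0, 39, 10, -271/4, 34]
R3 ← R3 + (7/2)·R1: [0, -38, -3, 91/2, -42]
R4 ← R4 + (9/2)·R1: [0, -50, -13, 147/2, -50]
R3 ← R3 + (38/39)·R2: [0, 0, 263/39, -800/39, -346/39]
R4 ← R4 + (50/39)·R2: [0, 0, -7/39, -521/39, -250/39]
R4 ← R4 + (7/263)·R3: [0, 0, 0, -3657/263, -1748/263]
Echelon form has 4 nonzero rows, so rank(B) = 4.
The rank gives the maximum number of linearly independent columns: 4.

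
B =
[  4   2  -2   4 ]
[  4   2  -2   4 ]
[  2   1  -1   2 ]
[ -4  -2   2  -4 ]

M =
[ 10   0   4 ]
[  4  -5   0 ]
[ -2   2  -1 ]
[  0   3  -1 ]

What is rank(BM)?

First compute BM:
[[ 52,  -2,  14],
 [ 52,  -2,  14],
 [ 26,  -1,   7],
 [-52,   2, -14]]
Now row reduce the product.
R2 ← R2 − R1: [0, 0, 0]
R3 ← R3 − (1/2)·R1: [0, 0, 0]
R4 ← R4 + R1: [0, 0, 0]
1 nonzero row, so rank(BM) = 1.

1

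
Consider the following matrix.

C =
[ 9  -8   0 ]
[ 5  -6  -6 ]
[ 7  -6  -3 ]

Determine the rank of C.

Row reduce to echelon form.
R2 ← R2 − (5/9)·R1: [0, -14/9, -6]
R3 ← R3 − (7/9)·R1: [0, 2/9, -3]
R3 ← R3 + (1/7)·R2: [0, 0, -27/7]
Echelon form has 3 nonzero rows, so rank(C) = 3.

3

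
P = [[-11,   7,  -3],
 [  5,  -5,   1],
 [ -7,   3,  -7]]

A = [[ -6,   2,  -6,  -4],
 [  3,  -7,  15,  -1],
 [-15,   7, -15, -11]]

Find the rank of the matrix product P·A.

3

First compute PA:
[[132, -92, 216,  70],
 [-60,  52, -120, -26],
 [156, -84, 192, 102]]
Now row reduce the product.
R2 ← R2 + (5/11)·R1: [0, 112/11, -240/11, 64/11]
R3 ← R3 − (13/11)·R1: [0, 272/11, -696/11, 212/11]
R3 ← R3 − (17/7)·R2: [0, 0, -72/7, 36/7]
3 nonzero rows, so rank(PA) = 3.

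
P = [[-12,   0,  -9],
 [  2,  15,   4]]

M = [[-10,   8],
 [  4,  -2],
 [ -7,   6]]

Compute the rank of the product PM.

First compute PM:
[[183, -150],
 [ 12,  10]]
Now row reduce the product.
R2 ← R2 − (4/61)·R1: [0, 1210/61]
2 nonzero rows, so rank(PM) = 2.

2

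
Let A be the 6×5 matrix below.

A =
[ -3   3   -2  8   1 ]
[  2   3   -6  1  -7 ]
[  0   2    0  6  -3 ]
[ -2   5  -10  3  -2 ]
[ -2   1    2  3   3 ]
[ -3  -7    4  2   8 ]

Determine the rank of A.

Row reduce to echelon form.
R2 ← R2 + (2/3)·R1: [0, 5, -22/3, 19/3, -19/3]
R4 ← R4 − (2/3)·R1: [0, 3, -26/3, -7/3, -8/3]
R5 ← R5 − (2/3)·R1: [0, -1, 10/3, -7/3, 7/3]
R6 ← R6 − R1: [0, -10, 6, -6, 7]
R3 ← R3 − (2/5)·R2: [0, 0, 44/15, 52/15, -7/15]
R4 ← R4 − (3/5)·R2: [0, 0, -64/15, -92/15, 17/15]
R5 ← R5 + (1/5)·R2: [0, 0, 28/15, -16/15, 16/15]
R6 ← R6 + (2)·R2: [0, 0, -26/3, 20/3, -17/3]
R4 ← R4 + (16/11)·R3: [0, 0, 0, -12/11, 5/11]
R5 ← R5 − (7/11)·R3: [0, 0, 0, -36/11, 15/11]
R6 ← R6 + (65/22)·R3: [0, 0, 0, 186/11, -155/22]
R5 ← R5 − (3)·R4: [0, 0, 0, 0, 0]
R6 ← R6 + (31/2)·R4: [0, 0, 0, 0, 0]
Echelon form has 4 nonzero rows, so rank(A) = 4.

4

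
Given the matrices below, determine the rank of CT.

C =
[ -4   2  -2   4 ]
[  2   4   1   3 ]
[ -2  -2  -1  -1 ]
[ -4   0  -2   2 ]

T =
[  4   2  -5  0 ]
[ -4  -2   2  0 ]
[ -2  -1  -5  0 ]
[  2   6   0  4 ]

First compute CT:
[[-12,  14,  34,  16],
 [ -4,  13,  -7,  12],
 [  0,  -5,  11,  -4],
 [ -8,   6,  30,   8]]
Now row reduce the product.
R2 ← R2 − (1/3)·R1: [0, 25/3, -55/3, 20/3]
R4 ← R4 − (2/3)·R1: [0, -10/3, 22/3, -8/3]
R3 ← R3 + (3/5)·R2: [0, 0, 0, 0]
R4 ← R4 + (2/5)·R2: [0, 0, 0, 0]
2 nonzero rows, so rank(CT) = 2.

2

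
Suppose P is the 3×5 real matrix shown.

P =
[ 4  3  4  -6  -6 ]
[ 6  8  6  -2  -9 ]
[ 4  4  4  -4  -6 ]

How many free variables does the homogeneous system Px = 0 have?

3

Row reduce to echelon form.
R2 ← R2 − (3/2)·R1: [0, 7/2, 0, 7, 0]
R3 ← R3 − R1: [0, 1, 0, 2, 0]
R3 ← R3 − (2/7)·R2: [0, 0, 0, 0, 0]
2 nonzero rows, so rank(P) = 2.
P has 5 columns; by rank–nullity, nullity = 5 − 2 = 3.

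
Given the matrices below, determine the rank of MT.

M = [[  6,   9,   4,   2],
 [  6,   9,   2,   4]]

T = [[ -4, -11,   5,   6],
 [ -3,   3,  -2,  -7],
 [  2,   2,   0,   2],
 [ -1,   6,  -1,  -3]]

First compute MT:
[[-45, -19,  10, -25],
 [-51, -11,   8, -35]]
Now row reduce the product.
R2 ← R2 − (17/15)·R1: [0, 158/15, -10/3, -20/3]
2 nonzero rows, so rank(MT) = 2.

2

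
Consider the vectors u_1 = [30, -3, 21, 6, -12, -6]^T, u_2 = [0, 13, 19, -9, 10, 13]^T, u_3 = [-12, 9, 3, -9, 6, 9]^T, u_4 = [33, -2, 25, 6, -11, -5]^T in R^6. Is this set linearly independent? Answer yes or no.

no

Form the matrix with these vectors as rows and row reduce.
R3 ← R3 + (2/5)·R1: [0, 39/5, 57/5, -33/5, 6/5, 33/5]
R4 ← R4 − (11/10)·R1: [0, 13/10, 19/10, -3/5, 11/5, 8/5]
R3 ← R3 − (3/5)·R2: [0, 0, 0, -6/5, -24/5, -6/5]
R4 ← R4 − (1/10)·R2: [0, 0, 0, 3/10, 6/5, 3/10]
R4 ← R4 + (1/4)·R3: [0, 0, 0, 0, 0, 0]
3 nonzero rows, so the 4 vectors span a space of dimension 3.
Since 3 < 4, the vectors are linearly dependent.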